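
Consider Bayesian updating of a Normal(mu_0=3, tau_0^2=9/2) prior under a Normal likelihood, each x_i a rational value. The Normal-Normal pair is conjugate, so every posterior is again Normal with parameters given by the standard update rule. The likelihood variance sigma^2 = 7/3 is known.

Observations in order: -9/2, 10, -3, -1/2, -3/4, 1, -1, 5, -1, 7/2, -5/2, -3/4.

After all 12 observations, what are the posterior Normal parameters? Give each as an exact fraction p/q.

mu_0=381/676, tau_0^2=63/338

obs 1: x=-9/2 → posterior Normal(-159/82, 63/41)
obs 2: x=10 → posterior Normal(381/136, 63/68)
obs 3: x=-3 → posterior Normal(219/190, 63/95)
obs 4: x=-1/2 → posterior Normal(48/61, 63/122)
obs 5: x=-3/4 → posterior Normal(303/596, 63/149)
obs 6: x=1 → posterior Normal(411/704, 63/176)
obs 7: x=-1 → posterior Normal(303/812, 9/29)
obs 8: x=5 → posterior Normal(843/920, 63/230)
obs 9: x=-1 → posterior Normal(735/1028, 63/257)
obs 10: x=7/2 → posterior Normal(1113/1136, 63/284)
obs 11: x=-5/2 → posterior Normal(843/1244, 63/311)
obs 12: x=-3/4 → posterior Normal(381/676, 63/338)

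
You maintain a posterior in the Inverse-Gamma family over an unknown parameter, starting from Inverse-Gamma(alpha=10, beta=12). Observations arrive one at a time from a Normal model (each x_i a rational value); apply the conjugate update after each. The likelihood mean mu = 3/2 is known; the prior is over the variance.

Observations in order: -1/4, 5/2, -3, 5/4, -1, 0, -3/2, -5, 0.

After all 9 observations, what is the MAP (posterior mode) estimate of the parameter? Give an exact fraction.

obs 1: x=-1/4 → posterior Inverse-Gamma(21/2, 433/32)
obs 2: x=5/2 → posterior Inverse-Gamma(11, 449/32)
obs 3: x=-3 → posterior Inverse-Gamma(23/2, 773/32)
obs 4: x=5/4 → posterior Inverse-Gamma(12, 387/16)
obs 5: x=-1 → posterior Inverse-Gamma(25/2, 437/16)
obs 6: x=0 → posterior Inverse-Gamma(13, 455/16)
obs 7: x=-3/2 → posterior Inverse-Gamma(27/2, 527/16)
obs 8: x=-5 → posterior Inverse-Gamma(14, 865/16)
obs 9: x=0 → posterior Inverse-Gamma(29/2, 883/16)

883/248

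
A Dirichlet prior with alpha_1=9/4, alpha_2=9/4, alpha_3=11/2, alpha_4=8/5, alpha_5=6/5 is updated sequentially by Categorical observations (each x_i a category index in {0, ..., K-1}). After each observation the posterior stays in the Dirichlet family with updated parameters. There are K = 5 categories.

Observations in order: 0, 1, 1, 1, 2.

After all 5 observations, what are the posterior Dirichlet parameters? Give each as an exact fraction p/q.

alpha_1=13/4, alpha_2=21/4, alpha_3=13/2, alpha_4=8/5, alpha_5=6/5

obs 1: x=0 → posterior Dirichlet(13/4, 9/4, 11/2, 8/5, 6/5)
obs 2: x=1 → posterior Dirichlet(13/4, 13/4, 11/2, 8/5, 6/5)
obs 3: x=1 → posterior Dirichlet(13/4, 17/4, 11/2, 8/5, 6/5)
obs 4: x=1 → posterior Dirichlet(13/4, 21/4, 11/2, 8/5, 6/5)
obs 5: x=2 → posterior Dirichlet(13/4, 21/4, 13/2, 8/5, 6/5)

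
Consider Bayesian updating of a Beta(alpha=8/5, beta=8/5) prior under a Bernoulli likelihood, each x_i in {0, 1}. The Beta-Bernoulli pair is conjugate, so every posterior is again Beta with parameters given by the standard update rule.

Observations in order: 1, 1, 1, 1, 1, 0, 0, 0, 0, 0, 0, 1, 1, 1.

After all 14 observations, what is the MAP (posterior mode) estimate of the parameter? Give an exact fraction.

43/76

obs 1: x=1 → posterior Beta(13/5, 8/5)
obs 2: x=1 → posterior Beta(18/5, 8/5)
obs 3: x=1 → posterior Beta(23/5, 8/5)
obs 4: x=1 → posterior Beta(28/5, 8/5)
obs 5: x=1 → posterior Beta(33/5, 8/5)
obs 6: x=0 → posterior Beta(33/5, 13/5)
obs 7: x=0 → posterior Beta(33/5, 18/5)
obs 8: x=0 → posterior Beta(33/5, 23/5)
obs 9: x=0 → posterior Beta(33/5, 28/5)
obs 10: x=0 → posterior Beta(33/5, 33/5)
obs 11: x=0 → posterior Beta(33/5, 38/5)
obs 12: x=1 → posterior Beta(38/5, 38/5)
obs 13: x=1 → posterior Beta(43/5, 38/5)
obs 14: x=1 → posterior Beta(48/5, 38/5)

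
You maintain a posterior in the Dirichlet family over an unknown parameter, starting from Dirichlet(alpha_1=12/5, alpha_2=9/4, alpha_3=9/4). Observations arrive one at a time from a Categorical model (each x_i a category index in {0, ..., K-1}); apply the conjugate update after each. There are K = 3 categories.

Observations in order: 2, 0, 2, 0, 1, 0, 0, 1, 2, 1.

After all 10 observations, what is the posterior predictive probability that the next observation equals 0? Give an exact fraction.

64/169

obs 1: x=2 → posterior Dirichlet(12/5, 9/4, 13/4)
obs 2: x=0 → posterior Dirichlet(17/5, 9/4, 13/4)
obs 3: x=2 → posterior Dirichlet(17/5, 9/4, 17/4)
obs 4: x=0 → posterior Dirichlet(22/5, 9/4, 17/4)
obs 5: x=1 → posterior Dirichlet(22/5, 13/4, 17/4)
obs 6: x=0 → posterior Dirichlet(27/5, 13/4, 17/4)
obs 7: x=0 → posterior Dirichlet(32/5, 13/4, 17/4)
obs 8: x=1 → posterior Dirichlet(32/5, 17/4, 17/4)
obs 9: x=2 → posterior Dirichlet(32/5, 17/4, 21/4)
obs 10: x=1 → posterior Dirichlet(32/5, 21/4, 21/4)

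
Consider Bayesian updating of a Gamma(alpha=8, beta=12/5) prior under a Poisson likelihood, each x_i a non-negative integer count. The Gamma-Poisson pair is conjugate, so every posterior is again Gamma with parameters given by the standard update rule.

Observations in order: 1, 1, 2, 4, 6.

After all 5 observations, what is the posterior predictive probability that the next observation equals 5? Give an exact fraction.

obs 1: x=1 → posterior Gamma(9, 17/5)
obs 2: x=1 → posterior Gamma(10, 22/5)
obs 3: x=2 → posterior Gamma(12, 27/5)
obs 4: x=4 → posterior Gamma(16, 32/5)
obs 5: x=6 → posterior Gamma(22, 37/5)

1626753796552169787348208131825866272515625/16813992502101524980427732114096846392000512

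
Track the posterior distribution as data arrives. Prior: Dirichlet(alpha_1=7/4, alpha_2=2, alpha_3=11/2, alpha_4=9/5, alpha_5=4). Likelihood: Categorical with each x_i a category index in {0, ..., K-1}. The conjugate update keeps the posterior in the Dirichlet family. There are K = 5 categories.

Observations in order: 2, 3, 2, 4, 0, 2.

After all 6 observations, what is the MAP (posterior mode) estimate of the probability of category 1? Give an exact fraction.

obs 1: x=2 → posterior Dirichlet(7/4, 2, 13/2, 9/5, 4)
obs 2: x=3 → posterior Dirichlet(7/4, 2, 13/2, 14/5, 4)
obs 3: x=2 → posterior Dirichlet(7/4, 2, 15/2, 14/5, 4)
obs 4: x=4 → posterior Dirichlet(7/4, 2, 15/2, 14/5, 5)
obs 5: x=0 → posterior Dirichlet(11/4, 2, 15/2, 14/5, 5)
obs 6: x=2 → posterior Dirichlet(11/4, 2, 17/2, 14/5, 5)

20/321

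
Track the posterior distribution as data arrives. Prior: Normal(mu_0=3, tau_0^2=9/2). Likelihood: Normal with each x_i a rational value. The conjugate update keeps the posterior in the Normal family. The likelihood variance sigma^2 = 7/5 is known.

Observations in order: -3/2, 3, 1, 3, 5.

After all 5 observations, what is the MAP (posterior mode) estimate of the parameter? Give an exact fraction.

obs 1: x=-3/2 → posterior Normal(-51/118, 63/59)
obs 2: x=3 → posterior Normal(219/208, 63/104)
obs 3: x=1 → posterior Normal(309/298, 63/149)
obs 4: x=3 → posterior Normal(579/388, 63/194)
obs 5: x=5 → posterior Normal(1029/478, 63/239)

1029/478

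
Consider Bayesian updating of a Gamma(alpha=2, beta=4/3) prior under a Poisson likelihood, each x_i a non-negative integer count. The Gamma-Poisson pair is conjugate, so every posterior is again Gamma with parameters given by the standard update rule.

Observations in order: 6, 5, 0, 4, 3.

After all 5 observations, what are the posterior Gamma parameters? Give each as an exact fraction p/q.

alpha=20, beta=19/3

obs 1: x=6 → posterior Gamma(8, 7/3)
obs 2: x=5 → posterior Gamma(13, 10/3)
obs 3: x=0 → posterior Gamma(13, 13/3)
obs 4: x=4 → posterior Gamma(17, 16/3)
obs 5: x=3 → posterior Gamma(20, 19/3)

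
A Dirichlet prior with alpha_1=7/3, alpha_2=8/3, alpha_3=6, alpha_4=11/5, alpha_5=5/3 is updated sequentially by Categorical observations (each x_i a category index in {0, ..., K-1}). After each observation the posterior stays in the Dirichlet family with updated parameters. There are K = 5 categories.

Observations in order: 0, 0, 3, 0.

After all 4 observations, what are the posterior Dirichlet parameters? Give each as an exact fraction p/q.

obs 1: x=0 → posterior Dirichlet(10/3, 8/3, 6, 11/5, 5/3)
obs 2: x=0 → posterior Dirichlet(13/3, 8/3, 6, 11/5, 5/3)
obs 3: x=3 → posterior Dirichlet(13/3, 8/3, 6, 16/5, 5/3)
obs 4: x=0 → posterior Dirichlet(16/3, 8/3, 6, 16/5, 5/3)

alpha_1=16/3, alpha_2=8/3, alpha_3=6, alpha_4=16/5, alpha_5=5/3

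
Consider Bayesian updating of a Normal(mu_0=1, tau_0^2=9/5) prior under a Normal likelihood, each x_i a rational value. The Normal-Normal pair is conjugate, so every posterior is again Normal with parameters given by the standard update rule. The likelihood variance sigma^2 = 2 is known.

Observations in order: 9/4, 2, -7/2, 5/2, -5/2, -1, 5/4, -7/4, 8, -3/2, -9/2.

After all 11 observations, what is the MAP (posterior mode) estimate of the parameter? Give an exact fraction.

85/436

obs 1: x=9/4 → posterior Normal(121/76, 18/19)
obs 2: x=2 → posterior Normal(193/112, 9/14)
obs 3: x=-7/2 → posterior Normal(67/148, 18/37)
obs 4: x=5/2 → posterior Normal(157/184, 9/23)
obs 5: x=-5/2 → posterior Normal(67/220, 18/55)
obs 6: x=-1 → posterior Normal(31/256, 9/32)
obs 7: x=5/4 → posterior Normal(19/73, 18/73)
obs 8: x=-7/4 → posterior Normal(13/328, 9/41)
obs 9: x=8 → posterior Normal(43/52, 18/91)
obs 10: x=-3/2 → posterior Normal(247/400, 9/50)
obs 11: x=-9/2 → posterior Normal(85/436, 18/109)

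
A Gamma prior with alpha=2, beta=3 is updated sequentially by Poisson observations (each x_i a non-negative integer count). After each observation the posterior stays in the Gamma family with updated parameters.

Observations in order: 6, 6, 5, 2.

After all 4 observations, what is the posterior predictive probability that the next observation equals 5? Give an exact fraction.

obs 1: x=6 → posterior Gamma(8, 4)
obs 2: x=6 → posterior Gamma(14, 5)
obs 3: x=5 → posterior Gamma(19, 6)
obs 4: x=2 → posterior Gamma(21, 7)

14837770879372439645955/151115727451828646838272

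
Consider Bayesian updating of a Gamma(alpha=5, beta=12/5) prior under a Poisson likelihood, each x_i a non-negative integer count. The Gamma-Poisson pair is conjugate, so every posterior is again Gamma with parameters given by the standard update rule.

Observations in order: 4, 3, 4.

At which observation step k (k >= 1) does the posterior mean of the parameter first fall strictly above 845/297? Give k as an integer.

obs 1: x=4 → posterior Gamma(9, 17/5)
obs 2: x=3 → posterior Gamma(12, 22/5)
obs 3: x=4 → posterior Gamma(16, 27/5)

k = 3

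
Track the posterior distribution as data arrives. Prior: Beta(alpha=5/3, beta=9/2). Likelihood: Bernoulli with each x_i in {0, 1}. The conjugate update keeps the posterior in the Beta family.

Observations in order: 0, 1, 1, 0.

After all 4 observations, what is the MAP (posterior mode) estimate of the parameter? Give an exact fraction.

obs 1: x=0 → posterior Beta(5/3, 11/2)
obs 2: x=1 → posterior Beta(8/3, 11/2)
obs 3: x=1 → posterior Beta(11/3, 11/2)
obs 4: x=0 → posterior Beta(11/3, 13/2)

16/49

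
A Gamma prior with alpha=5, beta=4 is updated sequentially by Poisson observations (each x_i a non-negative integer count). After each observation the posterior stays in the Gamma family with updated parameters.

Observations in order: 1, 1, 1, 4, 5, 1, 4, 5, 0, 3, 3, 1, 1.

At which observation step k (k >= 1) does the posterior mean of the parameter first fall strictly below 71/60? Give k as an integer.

obs 1: x=1 → posterior Gamma(6, 5)
obs 2: x=1 → posterior Gamma(7, 6)
obs 3: x=1 → posterior Gamma(8, 7)
obs 4: x=4 → posterior Gamma(12, 8)
obs 5: x=5 → posterior Gamma(17, 9)
obs 6: x=1 → posterior Gamma(18, 10)
obs 7: x=4 → posterior Gamma(22, 11)
obs 8: x=5 → posterior Gamma(27, 12)
obs 9: x=0 → posterior Gamma(27, 13)
obs 10: x=3 → posterior Gamma(30, 14)
obs 11: x=3 → posterior Gamma(33, 15)
obs 12: x=1 → posterior Gamma(34, 16)
obs 13: x=1 → posterior Gamma(35, 17)

k = 2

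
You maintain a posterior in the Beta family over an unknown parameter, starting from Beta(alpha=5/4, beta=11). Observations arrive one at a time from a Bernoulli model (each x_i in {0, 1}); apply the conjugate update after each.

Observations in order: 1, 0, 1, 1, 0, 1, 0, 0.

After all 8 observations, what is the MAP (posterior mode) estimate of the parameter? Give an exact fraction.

17/73

obs 1: x=1 → posterior Beta(9/4, 11)
obs 2: x=0 → posterior Beta(9/4, 12)
obs 3: x=1 → posterior Beta(13/4, 12)
obs 4: x=1 → posterior Beta(17/4, 12)
obs 5: x=0 → posterior Beta(17/4, 13)
obs 6: x=1 → posterior Beta(21/4, 13)
obs 7: x=0 → posterior Beta(21/4, 14)
obs 8: x=0 → posterior Beta(21/4, 15)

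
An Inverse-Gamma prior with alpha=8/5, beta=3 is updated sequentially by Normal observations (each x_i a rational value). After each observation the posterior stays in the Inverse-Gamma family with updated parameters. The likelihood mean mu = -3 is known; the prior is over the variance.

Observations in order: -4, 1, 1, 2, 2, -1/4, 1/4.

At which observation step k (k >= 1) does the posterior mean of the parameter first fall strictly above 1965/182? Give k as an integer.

obs 1: x=-4 → posterior Inverse-Gamma(21/10, 7/2)
obs 2: x=1 → posterior Inverse-Gamma(13/5, 23/2)
obs 3: x=1 → posterior Inverse-Gamma(31/10, 39/2)
obs 4: x=2 → posterior Inverse-Gamma(18/5, 32)
obs 5: x=2 → posterior Inverse-Gamma(41/10, 89/2)
obs 6: x=-1/4 → posterior Inverse-Gamma(23/5, 1545/32)
obs 7: x=1/4 → posterior Inverse-Gamma(51/10, 857/16)

k = 4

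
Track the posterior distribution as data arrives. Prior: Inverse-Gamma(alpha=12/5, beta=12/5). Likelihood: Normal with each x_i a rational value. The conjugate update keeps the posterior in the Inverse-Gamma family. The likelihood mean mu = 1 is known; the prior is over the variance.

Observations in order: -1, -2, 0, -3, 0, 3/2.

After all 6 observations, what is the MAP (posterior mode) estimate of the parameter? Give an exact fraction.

721/256

obs 1: x=-1 → posterior Inverse-Gamma(29/10, 22/5)
obs 2: x=-2 → posterior Inverse-Gamma(17/5, 89/10)
obs 3: x=0 → posterior Inverse-Gamma(39/10, 47/5)
obs 4: x=-3 → posterior Inverse-Gamma(22/5, 87/5)
obs 5: x=0 → posterior Inverse-Gamma(49/10, 179/10)
obs 6: x=3/2 → posterior Inverse-Gamma(27/5, 721/40)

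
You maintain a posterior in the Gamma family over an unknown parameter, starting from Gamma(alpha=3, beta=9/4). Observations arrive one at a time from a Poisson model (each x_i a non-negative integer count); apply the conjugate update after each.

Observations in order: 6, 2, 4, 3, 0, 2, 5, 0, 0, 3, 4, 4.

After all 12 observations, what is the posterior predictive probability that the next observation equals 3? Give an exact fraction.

obs 1: x=6 → posterior Gamma(9, 13/4)
obs 2: x=2 → posterior Gamma(11, 17/4)
obs 3: x=4 → posterior Gamma(15, 21/4)
obs 4: x=3 → posterior Gamma(18, 25/4)
obs 5: x=0 → posterior Gamma(18, 29/4)
obs 6: x=2 → posterior Gamma(20, 33/4)
obs 7: x=5 → posterior Gamma(25, 37/4)
obs 8: x=0 → posterior Gamma(25, 41/4)
obs 9: x=0 → posterior Gamma(25, 45/4)
obs 10: x=3 → posterior Gamma(28, 49/4)
obs 11: x=4 → posterior Gamma(32, 53/4)
obs 12: x=4 → posterior Gamma(36, 57/4)

878640766099762025368970736899853576492066610228038129156615024155904/4244861897142842325845994363322721652637918676158764075736824400853941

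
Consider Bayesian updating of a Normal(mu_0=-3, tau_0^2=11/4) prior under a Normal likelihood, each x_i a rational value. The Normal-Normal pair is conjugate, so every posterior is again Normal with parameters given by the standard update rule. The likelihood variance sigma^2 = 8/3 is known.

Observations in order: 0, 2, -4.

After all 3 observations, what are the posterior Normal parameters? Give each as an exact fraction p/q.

mu_0=-162/131, tau_0^2=88/131

obs 1: x=0 → posterior Normal(-96/65, 88/65)
obs 2: x=2 → posterior Normal(-15/49, 44/49)
obs 3: x=-4 → posterior Normal(-162/131, 88/131)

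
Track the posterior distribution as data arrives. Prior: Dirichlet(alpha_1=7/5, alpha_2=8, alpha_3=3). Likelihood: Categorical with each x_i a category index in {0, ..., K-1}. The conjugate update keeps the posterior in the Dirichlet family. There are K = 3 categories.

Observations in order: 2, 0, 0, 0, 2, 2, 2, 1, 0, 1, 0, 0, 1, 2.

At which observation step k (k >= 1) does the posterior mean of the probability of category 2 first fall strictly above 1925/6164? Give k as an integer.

k = 6

obs 1: x=2 → posterior Dirichlet(7/5, 8, 4)
obs 2: x=0 → posterior Dirichlet(12/5, 8, 4)
obs 3: x=0 → posterior Dirichlet(17/5, 8, 4)
obs 4: x=0 → posterior Dirichlet(22/5, 8, 4)
obs 5: x=2 → posterior Dirichlet(22/5, 8, 5)
obs 6: x=2 → posterior Dirichlet(22/5, 8, 6)
obs 7: x=2 → posterior Dirichlet(22/5, 8, 7)
obs 8: x=1 → posterior Dirichlet(22/5, 9, 7)
obs 9: x=0 → posterior Dirichlet(27/5, 9, 7)
obs 10: x=1 → posterior Dirichlet(27/5, 10, 7)
obs 11: x=0 → posterior Dirichlet(32/5, 10, 7)
obs 12: x=0 → posterior Dirichlet(37/5, 10, 7)
obs 13: x=1 → posterior Dirichlet(37/5, 11, 7)
obs 14: x=2 → posterior Dirichlet(37/5, 11, 8)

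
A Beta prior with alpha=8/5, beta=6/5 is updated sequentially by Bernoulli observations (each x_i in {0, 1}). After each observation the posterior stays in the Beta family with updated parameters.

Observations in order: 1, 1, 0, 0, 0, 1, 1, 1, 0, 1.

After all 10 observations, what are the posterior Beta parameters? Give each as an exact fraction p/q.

obs 1: x=1 → posterior Beta(13/5, 6/5)
obs 2: x=1 → posterior Beta(18/5, 6/5)
obs 3: x=0 → posterior Beta(18/5, 11/5)
obs 4: x=0 → posterior Beta(18/5, 16/5)
obs 5: x=0 → posterior Beta(18/5, 21/5)
obs 6: x=1 → posterior Beta(23/5, 21/5)
obs 7: x=1 → posterior Beta(28/5, 21/5)
obs 8: x=1 → posterior Beta(33/5, 21/5)
obs 9: x=0 → posterior Beta(33/5, 26/5)
obs 10: x=1 → posterior Beta(38/5, 26/5)

alpha=38/5, beta=26/5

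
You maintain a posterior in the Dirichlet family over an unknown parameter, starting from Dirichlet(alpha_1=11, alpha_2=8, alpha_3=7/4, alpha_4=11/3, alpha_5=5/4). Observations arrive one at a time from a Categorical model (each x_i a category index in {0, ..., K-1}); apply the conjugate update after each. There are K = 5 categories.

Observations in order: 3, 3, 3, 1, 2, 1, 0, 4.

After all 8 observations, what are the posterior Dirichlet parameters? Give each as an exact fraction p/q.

obs 1: x=3 → posterior Dirichlet(11, 8, 7/4, 14/3, 5/4)
obs 2: x=3 → posterior Dirichlet(11, 8, 7/4, 17/3, 5/4)
obs 3: x=3 → posterior Dirichlet(11, 8, 7/4, 20/3, 5/4)
obs 4: x=1 → posterior Dirichlet(11, 9, 7/4, 20/3, 5/4)
obs 5: x=2 → posterior Dirichlet(11, 9, 11/4, 20/3, 5/4)
obs 6: x=1 → posterior Dirichlet(11, 10, 11/4, 20/3, 5/4)
obs 7: x=0 → posterior Dirichlet(12, 10, 11/4, 20/3, 5/4)
obs 8: x=4 → posterior Dirichlet(12, 10, 11/4, 20/3, 9/4)

alpha_1=12, alpha_2=10, alpha_3=11/4, alpha_4=20/3, alpha_5=9/4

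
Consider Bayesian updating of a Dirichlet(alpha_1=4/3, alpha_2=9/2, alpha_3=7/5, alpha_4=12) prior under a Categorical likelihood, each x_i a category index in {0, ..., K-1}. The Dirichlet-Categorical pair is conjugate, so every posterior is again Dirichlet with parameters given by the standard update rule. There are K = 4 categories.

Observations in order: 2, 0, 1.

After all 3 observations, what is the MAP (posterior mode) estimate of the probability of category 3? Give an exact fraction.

330/547

obs 1: x=2 → posterior Dirichlet(4/3, 9/2, 12/5, 12)
obs 2: x=0 → posterior Dirichlet(7/3, 9/2, 12/5, 12)
obs 3: x=1 → posterior Dirichlet(7/3, 11/2, 12/5, 12)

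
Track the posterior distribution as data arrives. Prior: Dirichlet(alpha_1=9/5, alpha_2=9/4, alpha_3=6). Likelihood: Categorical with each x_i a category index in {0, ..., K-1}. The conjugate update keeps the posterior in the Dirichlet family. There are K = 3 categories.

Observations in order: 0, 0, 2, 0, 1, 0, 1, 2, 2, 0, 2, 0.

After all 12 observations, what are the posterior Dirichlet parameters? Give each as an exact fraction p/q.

obs 1: x=0 → posterior Dirichlet(14/5, 9/4, 6)
obs 2: x=0 → posterior Dirichlet(19/5, 9/4, 6)
obs 3: x=2 → posterior Dirichlet(19/5, 9/4, 7)
obs 4: x=0 → posterior Dirichlet(24/5, 9/4, 7)
obs 5: x=1 → posterior Dirichlet(24/5, 13/4, 7)
obs 6: x=0 → posterior Dirichlet(29/5, 13/4, 7)
obs 7: x=1 → posterior Dirichlet(29/5, 17/4, 7)
obs 8: x=2 → posterior Dirichlet(29/5, 17/4, 8)
obs 9: x=2 → posterior Dirichlet(29/5, 17/4, 9)
obs 10: x=0 → posterior Dirichlet(34/5, 17/4, 9)
obs 11: x=2 → posterior Dirichlet(34/5, 17/4, 10)
obs 12: x=0 → posterior Dirichlet(39/5, 17/4, 10)

alpha_1=39/5, alpha_2=17/4, alpha_3=10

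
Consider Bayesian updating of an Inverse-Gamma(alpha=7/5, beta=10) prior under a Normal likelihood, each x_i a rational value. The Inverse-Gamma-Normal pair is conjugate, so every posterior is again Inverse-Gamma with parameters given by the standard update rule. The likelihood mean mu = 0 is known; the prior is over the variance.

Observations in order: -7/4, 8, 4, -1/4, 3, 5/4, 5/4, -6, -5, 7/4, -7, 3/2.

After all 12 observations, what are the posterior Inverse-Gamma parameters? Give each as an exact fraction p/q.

obs 1: x=-7/4 → posterior Inverse-Gamma(19/10, 369/32)
obs 2: x=8 → posterior Inverse-Gamma(12/5, 1393/32)
obs 3: x=4 → posterior Inverse-Gamma(29/10, 1649/32)
obs 4: x=-1/4 → posterior Inverse-Gamma(17/5, 825/16)
obs 5: x=3 → posterior Inverse-Gamma(39/10, 897/16)
obs 6: x=5/4 → posterior Inverse-Gamma(22/5, 1819/32)
obs 7: x=5/4 → posterior Inverse-Gamma(49/10, 461/8)
obs 8: x=-6 → posterior Inverse-Gamma(27/5, 605/8)
obs 9: x=-5 → posterior Inverse-Gamma(59/10, 705/8)
obs 10: x=7/4 → posterior Inverse-Gamma(32/5, 2869/32)
obs 11: x=-7 → posterior Inverse-Gamma(69/10, 3653/32)
obs 12: x=3/2 → posterior Inverse-Gamma(37/5, 3689/32)

alpha=37/5, beta=3689/32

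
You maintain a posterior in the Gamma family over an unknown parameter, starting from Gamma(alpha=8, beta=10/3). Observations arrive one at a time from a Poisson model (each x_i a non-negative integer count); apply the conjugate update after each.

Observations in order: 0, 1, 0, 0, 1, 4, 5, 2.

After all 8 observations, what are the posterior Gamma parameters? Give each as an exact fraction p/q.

obs 1: x=0 → posterior Gamma(8, 13/3)
obs 2: x=1 → posterior Gamma(9, 16/3)
obs 3: x=0 → posterior Gamma(9, 19/3)
obs 4: x=0 → posterior Gamma(9, 22/3)
obs 5: x=1 → posterior Gamma(10, 25/3)
obs 6: x=4 → posterior Gamma(14, 28/3)
obs 7: x=5 → posterior Gamma(19, 31/3)
obs 8: x=2 → posterior Gamma(21, 34/3)

alpha=21, beta=34/3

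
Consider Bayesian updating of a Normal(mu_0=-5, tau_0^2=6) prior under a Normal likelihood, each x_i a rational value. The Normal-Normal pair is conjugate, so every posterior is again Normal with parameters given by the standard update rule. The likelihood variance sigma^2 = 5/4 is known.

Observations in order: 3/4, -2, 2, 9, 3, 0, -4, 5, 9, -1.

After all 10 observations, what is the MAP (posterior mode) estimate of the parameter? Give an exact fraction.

71/35

obs 1: x=3/4 → posterior Normal(-7/29, 30/29)
obs 2: x=-2 → posterior Normal(-55/53, 30/53)
obs 3: x=2 → posterior Normal(-1/11, 30/77)
obs 4: x=9 → posterior Normal(209/101, 30/101)
obs 5: x=3 → posterior Normal(281/125, 6/25)
obs 6: x=0 → posterior Normal(281/149, 30/149)
obs 7: x=-4 → posterior Normal(185/173, 30/173)
obs 8: x=5 → posterior Normal(305/197, 30/197)
obs 9: x=9 → posterior Normal(521/221, 30/221)
obs 10: x=-1 → posterior Normal(71/35, 6/49)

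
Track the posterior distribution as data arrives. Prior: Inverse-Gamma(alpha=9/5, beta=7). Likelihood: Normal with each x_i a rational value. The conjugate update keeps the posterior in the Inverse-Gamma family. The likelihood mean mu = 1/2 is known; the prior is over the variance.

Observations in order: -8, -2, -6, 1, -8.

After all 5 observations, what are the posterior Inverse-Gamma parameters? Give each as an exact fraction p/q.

obs 1: x=-8 → posterior Inverse-Gamma(23/10, 345/8)
obs 2: x=-2 → posterior Inverse-Gamma(14/5, 185/4)
obs 3: x=-6 → posterior Inverse-Gamma(33/10, 539/8)
obs 4: x=1 → posterior Inverse-Gamma(19/5, 135/2)
obs 5: x=-8 → posterior Inverse-Gamma(43/10, 829/8)

alpha=43/10, beta=829/8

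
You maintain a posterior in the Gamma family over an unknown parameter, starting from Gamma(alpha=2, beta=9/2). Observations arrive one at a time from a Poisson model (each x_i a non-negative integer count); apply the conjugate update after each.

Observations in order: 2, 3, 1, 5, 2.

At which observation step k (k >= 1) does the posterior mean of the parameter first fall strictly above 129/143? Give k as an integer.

k = 2

obs 1: x=2 → posterior Gamma(4, 11/2)
obs 2: x=3 → posterior Gamma(7, 13/2)
obs 3: x=1 → posterior Gamma(8, 15/2)
obs 4: x=5 → posterior Gamma(13, 17/2)
obs 5: x=2 → posterior Gamma(15, 19/2)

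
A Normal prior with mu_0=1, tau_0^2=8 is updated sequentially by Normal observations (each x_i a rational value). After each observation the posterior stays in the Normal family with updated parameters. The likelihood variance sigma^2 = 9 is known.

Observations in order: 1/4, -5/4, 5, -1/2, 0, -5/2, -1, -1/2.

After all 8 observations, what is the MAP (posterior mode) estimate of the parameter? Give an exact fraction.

obs 1: x=1/4 → posterior Normal(11/17, 72/17)
obs 2: x=-5/4 → posterior Normal(1/25, 72/25)
obs 3: x=5 → posterior Normal(41/33, 24/11)
obs 4: x=-1/2 → posterior Normal(37/41, 72/41)
obs 5: x=0 → posterior Normal(37/49, 72/49)
obs 6: x=-5/2 → posterior Normal(17/57, 24/19)
obs 7: x=-1 → posterior Normal(9/65, 72/65)
obs 8: x=-1/2 → posterior Normal(5/73, 72/73)

5/73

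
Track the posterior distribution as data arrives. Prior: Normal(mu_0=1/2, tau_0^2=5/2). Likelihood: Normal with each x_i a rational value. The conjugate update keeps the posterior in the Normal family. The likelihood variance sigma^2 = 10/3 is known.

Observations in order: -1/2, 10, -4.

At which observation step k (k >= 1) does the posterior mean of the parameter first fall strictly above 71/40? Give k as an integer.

obs 1: x=-1/2 → posterior Normal(1/14, 10/7)
obs 2: x=10 → posterior Normal(61/20, 1)
obs 3: x=-4 → posterior Normal(37/26, 10/13)

k = 2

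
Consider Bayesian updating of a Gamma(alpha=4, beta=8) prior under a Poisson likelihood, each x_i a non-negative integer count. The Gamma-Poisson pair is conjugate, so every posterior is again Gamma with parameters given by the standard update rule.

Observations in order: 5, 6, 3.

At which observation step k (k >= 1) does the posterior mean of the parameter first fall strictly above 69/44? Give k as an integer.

k = 3

obs 1: x=5 → posterior Gamma(9, 9)
obs 2: x=6 → posterior Gamma(15, 10)
obs 3: x=3 → posterior Gamma(18, 11)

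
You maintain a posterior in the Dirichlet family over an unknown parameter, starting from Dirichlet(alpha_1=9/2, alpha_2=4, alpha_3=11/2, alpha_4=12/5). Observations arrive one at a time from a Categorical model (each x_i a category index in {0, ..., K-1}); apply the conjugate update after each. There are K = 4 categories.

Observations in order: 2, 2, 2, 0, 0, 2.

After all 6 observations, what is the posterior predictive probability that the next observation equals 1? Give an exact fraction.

obs 1: x=2 → posterior Dirichlet(9/2, 4, 13/2, 12/5)
obs 2: x=2 → posterior Dirichlet(9/2, 4, 15/2, 12/5)
obs 3: x=2 → posterior Dirichlet(9/2, 4, 17/2, 12/5)
obs 4: x=0 → posterior Dirichlet(11/2, 4, 17/2, 12/5)
obs 5: x=0 → posterior Dirichlet(13/2, 4, 17/2, 12/5)
obs 6: x=2 → posterior Dirichlet(13/2, 4, 19/2, 12/5)

5/28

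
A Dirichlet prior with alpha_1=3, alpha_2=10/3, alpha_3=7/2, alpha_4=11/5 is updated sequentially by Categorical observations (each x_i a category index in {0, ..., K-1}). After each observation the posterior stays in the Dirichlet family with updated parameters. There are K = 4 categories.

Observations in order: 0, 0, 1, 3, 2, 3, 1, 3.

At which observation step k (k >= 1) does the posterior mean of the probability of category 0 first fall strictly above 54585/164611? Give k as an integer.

k = 2

obs 1: x=0 → posterior Dirichlet(4, 10/3, 7/2, 11/5)
obs 2: x=0 → posterior Dirichlet(5, 10/3, 7/2, 11/5)
obs 3: x=1 → posterior Dirichlet(5, 13/3, 7/2, 11/5)
obs 4: x=3 → posterior Dirichlet(5, 13/3, 7/2, 16/5)
obs 5: x=2 → posterior Dirichlet(5, 13/3, 9/2, 16/5)
obs 6: x=3 → posterior Dirichlet(5, 13/3, 9/2, 21/5)
obs 7: x=1 → posterior Dirichlet(5, 16/3, 9/2, 21/5)
obs 8: x=3 → posterior Dirichlet(5, 16/3, 9/2, 26/5)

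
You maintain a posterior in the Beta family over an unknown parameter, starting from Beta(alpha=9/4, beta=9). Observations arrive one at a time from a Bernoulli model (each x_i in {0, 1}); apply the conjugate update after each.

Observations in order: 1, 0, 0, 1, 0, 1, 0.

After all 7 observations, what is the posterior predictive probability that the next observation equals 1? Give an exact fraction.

21/73

obs 1: x=1 → posterior Beta(13/4, 9)
obs 2: x=0 → posterior Beta(13/4, 10)
obs 3: x=0 → posterior Beta(13/4, 11)
obs 4: x=1 → posterior Beta(17/4, 11)
obs 5: x=0 → posterior Beta(17/4, 12)
obs 6: x=1 → posterior Beta(21/4, 12)
obs 7: x=0 → posterior Beta(21/4, 13)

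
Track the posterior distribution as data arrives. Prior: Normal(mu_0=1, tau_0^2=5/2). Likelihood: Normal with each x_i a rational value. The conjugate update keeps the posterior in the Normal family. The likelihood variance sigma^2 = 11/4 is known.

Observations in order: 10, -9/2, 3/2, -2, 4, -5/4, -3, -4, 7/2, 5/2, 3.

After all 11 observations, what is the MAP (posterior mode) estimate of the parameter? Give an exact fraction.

217/242

obs 1: x=10 → posterior Normal(37/7, 55/42)
obs 2: x=-9/2 → posterior Normal(66/31, 55/62)
obs 3: x=3/2 → posterior Normal(81/41, 55/82)
obs 4: x=-2 → posterior Normal(61/51, 55/102)
obs 5: x=4 → posterior Normal(101/61, 55/122)
obs 6: x=-5/4 → posterior Normal(177/142, 55/142)
obs 7: x=-3 → posterior Normal(13/18, 55/162)
obs 8: x=-4 → posterior Normal(37/182, 55/182)
obs 9: x=7/2 → posterior Normal(107/202, 55/202)
obs 10: x=5/2 → posterior Normal(157/222, 55/222)
obs 11: x=3 → posterior Normal(217/242, 5/22)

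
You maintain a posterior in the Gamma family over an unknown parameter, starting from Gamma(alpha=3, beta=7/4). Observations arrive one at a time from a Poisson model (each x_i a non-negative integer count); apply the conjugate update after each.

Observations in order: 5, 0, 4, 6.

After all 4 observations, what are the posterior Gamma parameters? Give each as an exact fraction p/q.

obs 1: x=5 → posterior Gamma(8, 11/4)
obs 2: x=0 → posterior Gamma(8, 15/4)
obs 3: x=4 → posterior Gamma(12, 19/4)
obs 4: x=6 → posterior Gamma(18, 23/4)

alpha=18, beta=23/4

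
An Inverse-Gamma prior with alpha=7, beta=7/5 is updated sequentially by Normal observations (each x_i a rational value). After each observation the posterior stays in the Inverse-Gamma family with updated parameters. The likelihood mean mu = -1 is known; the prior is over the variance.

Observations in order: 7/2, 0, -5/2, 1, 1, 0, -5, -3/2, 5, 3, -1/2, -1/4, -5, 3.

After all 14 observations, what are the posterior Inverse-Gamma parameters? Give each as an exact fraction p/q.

obs 1: x=7/2 → posterior Inverse-Gamma(15/2, 461/40)
obs 2: x=0 → posterior Inverse-Gamma(8, 481/40)
obs 3: x=-5/2 → posterior Inverse-Gamma(17/2, 263/20)
obs 4: x=1 → posterior Inverse-Gamma(9, 303/20)
obs 5: x=1 → posterior Inverse-Gamma(19/2, 343/20)
obs 6: x=0 → posterior Inverse-Gamma(10, 353/20)
obs 7: x=-5 → posterior Inverse-Gamma(21/2, 513/20)
obs 8: x=-3/2 → posterior Inverse-Gamma(11, 1031/40)
obs 9: x=5 → posterior Inverse-Gamma(23/2, 1751/40)
obs 10: x=3 → posterior Inverse-Gamma(12, 2071/40)
obs 11: x=-1/2 → posterior Inverse-Gamma(25/2, 519/10)
obs 12: x=-1/4 → posterior Inverse-Gamma(13, 8349/160)
obs 13: x=-5 → posterior Inverse-Gamma(27/2, 9629/160)
obs 14: x=3 → posterior Inverse-Gamma(14, 10909/160)

alpha=14, beta=10909/160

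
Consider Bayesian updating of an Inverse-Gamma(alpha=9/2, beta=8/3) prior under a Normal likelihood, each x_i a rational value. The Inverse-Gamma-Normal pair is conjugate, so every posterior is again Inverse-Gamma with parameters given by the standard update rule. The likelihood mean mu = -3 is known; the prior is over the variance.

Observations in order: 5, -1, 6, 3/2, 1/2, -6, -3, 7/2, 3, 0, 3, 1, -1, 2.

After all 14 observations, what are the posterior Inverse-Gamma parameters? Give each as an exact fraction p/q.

obs 1: x=5 → posterior Inverse-Gamma(5, 104/3)
obs 2: x=-1 → posterior Inverse-Gamma(11/2, 110/3)
obs 3: x=6 → posterior Inverse-Gamma(6, 463/6)
obs 4: x=3/2 → posterior Inverse-Gamma(13/2, 2095/24)
obs 5: x=1/2 → posterior Inverse-Gamma(7, 1121/12)
obs 6: x=-6 → posterior Inverse-Gamma(15/2, 1175/12)
obs 7: x=-3 → posterior Inverse-Gamma(8, 1175/12)
obs 8: x=7/2 → posterior Inverse-Gamma(17/2, 2857/24)
obs 9: x=3 → posterior Inverse-Gamma(9, 3289/24)
obs 10: x=0 → posterior Inverse-Gamma(19/2, 3397/24)
obs 11: x=3 → posterior Inverse-Gamma(10, 3829/24)
obs 12: x=1 → posterior Inverse-Gamma(21/2, 4021/24)
obs 13: x=-1 → posterior Inverse-Gamma(11, 4069/24)
obs 14: x=2 → posterior Inverse-Gamma(23/2, 4369/24)

alpha=23/2, beta=4369/24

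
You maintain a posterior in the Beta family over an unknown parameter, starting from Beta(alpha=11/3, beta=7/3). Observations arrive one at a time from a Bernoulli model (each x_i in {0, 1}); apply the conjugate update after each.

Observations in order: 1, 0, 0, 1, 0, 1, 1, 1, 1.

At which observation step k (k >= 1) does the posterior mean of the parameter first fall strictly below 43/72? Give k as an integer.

obs 1: x=1 → posterior Beta(14/3, 7/3)
obs 2: x=0 → posterior Beta(14/3, 10/3)
obs 3: x=0 → posterior Beta(14/3, 13/3)
obs 4: x=1 → posterior Beta(17/3, 13/3)
obs 5: x=0 → posterior Beta(17/3, 16/3)
obs 6: x=1 → posterior Beta(20/3, 16/3)
obs 7: x=1 → posterior Beta(23/3, 16/3)
obs 8: x=1 → posterior Beta(26/3, 16/3)
obs 9: x=1 → posterior Beta(29/3, 16/3)

k = 2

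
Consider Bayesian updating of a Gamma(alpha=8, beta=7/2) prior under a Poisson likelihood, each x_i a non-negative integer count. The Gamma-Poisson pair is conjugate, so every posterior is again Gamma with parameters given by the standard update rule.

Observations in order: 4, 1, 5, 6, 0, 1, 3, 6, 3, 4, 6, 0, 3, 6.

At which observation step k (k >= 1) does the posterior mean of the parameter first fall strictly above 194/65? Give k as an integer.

obs 1: x=4 → posterior Gamma(12, 9/2)
obs 2: x=1 → posterior Gamma(13, 11/2)
obs 3: x=5 → posterior Gamma(18, 13/2)
obs 4: x=6 → posterior Gamma(24, 15/2)
obs 5: x=0 → posterior Gamma(24, 17/2)
obs 6: x=1 → posterior Gamma(25, 19/2)
obs 7: x=3 → posterior Gamma(28, 21/2)
obs 8: x=6 → posterior Gamma(34, 23/2)
obs 9: x=3 → posterior Gamma(37, 25/2)
obs 10: x=4 → posterior Gamma(41, 27/2)
obs 11: x=6 → posterior Gamma(47, 29/2)
obs 12: x=0 → posterior Gamma(47, 31/2)
obs 13: x=3 → posterior Gamma(50, 33/2)
obs 14: x=6 → posterior Gamma(56, 35/2)

k = 4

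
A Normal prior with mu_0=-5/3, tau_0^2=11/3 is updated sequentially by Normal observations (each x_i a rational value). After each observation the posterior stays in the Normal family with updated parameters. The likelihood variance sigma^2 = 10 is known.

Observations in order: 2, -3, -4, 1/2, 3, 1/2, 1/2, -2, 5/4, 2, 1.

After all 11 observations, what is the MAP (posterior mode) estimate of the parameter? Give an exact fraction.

-123/604

obs 1: x=2 → posterior Normal(-28/41, 110/41)
obs 2: x=-3 → posterior Normal(-61/52, 55/26)
obs 3: x=-4 → posterior Normal(-5/3, 110/63)
obs 4: x=1/2 → posterior Normal(-199/148, 55/37)
obs 5: x=3 → posterior Normal(-133/170, 22/17)
obs 6: x=1/2 → posterior Normal(-61/96, 55/48)
obs 7: x=1/2 → posterior Normal(-111/214, 110/107)
obs 8: x=-2 → posterior Normal(-155/236, 55/59)
obs 9: x=5/4 → posterior Normal(-85/172, 110/129)
obs 10: x=2 → posterior Normal(-167/560, 11/14)
obs 11: x=1 → posterior Normal(-123/604, 110/151)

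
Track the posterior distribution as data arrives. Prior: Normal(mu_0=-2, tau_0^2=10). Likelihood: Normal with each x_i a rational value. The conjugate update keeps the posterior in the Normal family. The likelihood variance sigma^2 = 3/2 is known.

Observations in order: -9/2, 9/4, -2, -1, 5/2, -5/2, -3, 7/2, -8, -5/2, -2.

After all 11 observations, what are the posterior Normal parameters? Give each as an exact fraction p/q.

obs 1: x=-9/2 → posterior Normal(-96/23, 30/23)
obs 2: x=9/4 → posterior Normal(-51/43, 30/43)
obs 3: x=-2 → posterior Normal(-13/9, 10/21)
obs 4: x=-1 → posterior Normal(-111/83, 30/83)
obs 5: x=5/2 → posterior Normal(-61/103, 30/103)
obs 6: x=-5/2 → posterior Normal(-37/41, 10/41)
obs 7: x=-3 → posterior Normal(-171/143, 30/143)
obs 8: x=7/2 → posterior Normal(-101/163, 30/163)
obs 9: x=-8 → posterior Normal(-87/61, 10/61)
obs 10: x=-5/2 → posterior Normal(-311/203, 30/203)
obs 11: x=-2 → posterior Normal(-351/223, 30/223)

mu_0=-351/223, tau_0^2=30/223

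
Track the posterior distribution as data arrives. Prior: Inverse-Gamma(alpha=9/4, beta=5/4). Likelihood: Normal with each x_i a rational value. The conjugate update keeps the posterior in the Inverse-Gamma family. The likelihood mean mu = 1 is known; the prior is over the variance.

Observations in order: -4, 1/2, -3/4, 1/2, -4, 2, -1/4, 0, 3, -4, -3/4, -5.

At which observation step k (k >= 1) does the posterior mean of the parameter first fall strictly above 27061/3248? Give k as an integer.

obs 1: x=-4 → posterior Inverse-Gamma(11/4, 55/4)
obs 2: x=1/2 → posterior Inverse-Gamma(13/4, 111/8)
obs 3: x=-3/4 → posterior Inverse-Gamma(15/4, 493/32)
obs 4: x=1/2 → posterior Inverse-Gamma(17/4, 497/32)
obs 5: x=-4 → posterior Inverse-Gamma(19/4, 897/32)
obs 6: x=2 → posterior Inverse-Gamma(21/4, 913/32)
obs 7: x=-1/4 → posterior Inverse-Gamma(23/4, 469/16)
obs 8: x=0 → posterior Inverse-Gamma(25/4, 477/16)
obs 9: x=3 → posterior Inverse-Gamma(27/4, 509/16)
obs 10: x=-4 → posterior Inverse-Gamma(29/4, 709/16)
obs 11: x=-3/4 → posterior Inverse-Gamma(31/4, 1467/32)
obs 12: x=-5 → posterior Inverse-Gamma(33/4, 2043/32)

k = 12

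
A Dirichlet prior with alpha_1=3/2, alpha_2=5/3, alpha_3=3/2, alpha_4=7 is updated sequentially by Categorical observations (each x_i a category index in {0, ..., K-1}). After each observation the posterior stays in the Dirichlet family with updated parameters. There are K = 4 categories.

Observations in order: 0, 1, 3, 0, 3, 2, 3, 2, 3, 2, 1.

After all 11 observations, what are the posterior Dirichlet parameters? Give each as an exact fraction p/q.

obs 1: x=0 → posterior Dirichlet(5/2, 5/3, 3/2, 7)
obs 2: x=1 → posterior Dirichlet(5/2, 8/3, 3/2, 7)
obs 3: x=3 → posterior Dirichlet(5/2, 8/3, 3/2, 8)
obs 4: x=0 → posterior Dirichlet(7/2, 8/3, 3/2, 8)
obs 5: x=3 → posterior Dirichlet(7/2, 8/3, 3/2, 9)
obs 6: x=2 → posterior Dirichlet(7/2, 8/3, 5/2, 9)
obs 7: x=3 → posterior Dirichlet(7/2, 8/3, 5/2, 10)
obs 8: x=2 → posterior Dirichlet(7/2, 8/3, 7/2, 10)
obs 9: x=3 → posterior Dirichlet(7/2, 8/3, 7/2, 11)
obs 10: x=2 → posterior Dirichlet(7/2, 8/3, 9/2, 11)
obs 11: x=1 → posterior Dirichlet(7/2, 11/3, 9/2, 11)

alpha_1=7/2, alpha_2=11/3, alpha_3=9/2, alpha_4=11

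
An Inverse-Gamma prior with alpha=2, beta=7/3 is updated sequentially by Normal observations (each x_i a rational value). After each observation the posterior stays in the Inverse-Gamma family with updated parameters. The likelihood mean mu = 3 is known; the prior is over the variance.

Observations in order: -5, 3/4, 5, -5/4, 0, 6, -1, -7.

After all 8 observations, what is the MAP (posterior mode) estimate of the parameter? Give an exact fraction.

obs 1: x=-5 → posterior Inverse-Gamma(5/2, 103/3)
obs 2: x=3/4 → posterior Inverse-Gamma(3, 3539/96)
obs 3: x=5 → posterior Inverse-Gamma(7/2, 3731/96)
obs 4: x=-5/4 → posterior Inverse-Gamma(4, 2299/48)
obs 5: x=0 → posterior Inverse-Gamma(9/2, 2515/48)
obs 6: x=6 → posterior Inverse-Gamma(5, 2731/48)
obs 7: x=-1 → posterior Inverse-Gamma(11/2, 3115/48)
obs 8: x=-7 → posterior Inverse-Gamma(6, 5515/48)

5515/336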